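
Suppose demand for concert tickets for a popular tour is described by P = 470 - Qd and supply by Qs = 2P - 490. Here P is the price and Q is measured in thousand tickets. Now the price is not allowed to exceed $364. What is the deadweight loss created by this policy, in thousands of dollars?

0

Rearranging demand gives Qd = 470 - P. Without the control the market clears where 470 - P = 2P - 490, i.e. P* = 320 and Q* = 150.
Since 364 is above P* = 320, the ceiling does not bind and the free-market outcome prevails.
Since the control does not bind, no trades are prevented and deadweight loss is zero.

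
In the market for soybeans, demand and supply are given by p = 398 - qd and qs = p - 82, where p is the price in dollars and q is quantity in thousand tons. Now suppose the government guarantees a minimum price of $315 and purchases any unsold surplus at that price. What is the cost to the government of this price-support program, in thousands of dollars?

47250

Rearranging demand gives qd = 398 - p. Setting quantity demanded equal to quantity supplied, 398 - p = p - 82, gives p* = 240 and q* = 158.
Because the floor (315) lies above the market-clearing price, it is binding.
At p = 315: qd = 398 - 315 = 83 and qs = 315 - 82 = 233.
Surplus = qs - qd = 150.
Government expenditure = surplus × support price = 150 × 315 = 47250.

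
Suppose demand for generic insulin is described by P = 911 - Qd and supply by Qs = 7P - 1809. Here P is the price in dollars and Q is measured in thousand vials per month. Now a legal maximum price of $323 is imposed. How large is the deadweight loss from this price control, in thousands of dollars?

Rearranging demand gives Qd = 911 - P. Without the control the market clears where 911 - P = 7P - 1809, i.e. P* = 340 and Q* = 571.
Since 323 < 340, the ceiling is binding.
At P = 323: Qd = 911 - 323 = 588 and Qs = 7·323 - 1809 = 452.
Quantity traded falls to 452. At Q = 452 the demand price is 911 - 452 = 459 and the supply price is (1809 + 452)/7 = 323.
Deadweight loss = ½ · (459 - 323) · (571 - 452) = ½ · 136 · 119 = 8092.

8092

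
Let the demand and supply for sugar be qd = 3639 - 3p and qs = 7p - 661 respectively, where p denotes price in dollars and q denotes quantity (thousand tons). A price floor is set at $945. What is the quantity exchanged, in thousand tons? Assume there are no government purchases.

In a free market, 3639 - 3p = 7p - 661 gives the equilibrium p* = 430, q* = 2349.
The floor of 945 is above the equilibrium price 430, so it binds.
At p = 945: qd = 3639 - 3·945 = 804 and qs = 7·945 - 661 = 5954.
The quantity actually transacted is the short side, demand: 804.

804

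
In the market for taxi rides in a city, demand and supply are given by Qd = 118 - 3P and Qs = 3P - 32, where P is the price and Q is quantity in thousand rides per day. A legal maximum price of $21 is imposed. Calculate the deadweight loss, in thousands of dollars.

48

Equilibrium: 118 - 3P = 3P - 32, so 150 = 6P and P* = 25, Q* = 43.
The ceiling of 21 is below the equilibrium price 25, so it binds.
At P = 21: Qd = 118 - 3·21 = 55 and Qs = 3·21 - 32 = 31.
Quantity traded falls to 31. At Q = 31 the demand price is (118 - 31)/3 = 29 and the supply price is (32 + 31)/3 = 21.
Deadweight loss = ½ · (29 - 21) · (43 - 31) = ½ · 8 · 12 = 48.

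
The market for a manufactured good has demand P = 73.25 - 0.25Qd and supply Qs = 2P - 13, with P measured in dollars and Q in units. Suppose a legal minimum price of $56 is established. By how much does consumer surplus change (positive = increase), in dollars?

-395

Rearranging demand gives Qd = 293 - 4P. Setting quantity demanded equal to quantity supplied, 293 - 4P = 2P - 13, gives P* = 51 and Q* = 89.
Since 56 > 51, the floor is binding.
At P = 56: Qd = 293 - 4·56 = 69 and Qs = 2·56 - 13 = 99.
Consumer surplus without the control is ½ · (73.25 - 51) · 89 = 990.125.
With the floor, consumers buy 69 units at 56, so CS = ½ · (73.25 - 56) · 69 = 595.125.
Change in consumer surplus = 595.125 - 990.125 = -395.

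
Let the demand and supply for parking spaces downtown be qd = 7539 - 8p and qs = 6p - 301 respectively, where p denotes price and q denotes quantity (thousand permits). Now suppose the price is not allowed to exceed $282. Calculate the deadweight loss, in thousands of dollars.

405741

Without the control the market clears where 7539 - 8p = 6p - 301, i.e. p* = 560 and q* = 3059.
Since 282 < 560, the ceiling is binding.
At p = 282: qd = 7539 - 8·282 = 5283 and qs = 6·282 - 301 = 1391.
Quantity traded falls to 1391. At q = 1391 the demand price is (7539 - 1391)/8 = 768.5 and the supply price is (301 + 1391)/6 = 282.
Deadweight loss = ½ · (768.5 - 282) · (3059 - 1391) = ½ · 486.5 · 1668 = 405741.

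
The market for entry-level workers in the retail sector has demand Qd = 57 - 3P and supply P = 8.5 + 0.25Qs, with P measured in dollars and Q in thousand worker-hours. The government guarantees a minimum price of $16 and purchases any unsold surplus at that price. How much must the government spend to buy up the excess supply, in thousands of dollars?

Rearranging supply gives Qs = 4P - 34. Equilibrium: 57 - 3P = 4P - 34, so 91 = 7P and P* = 13, Q* = 18.
Since 16 > 13, the floor is binding.
At P = 16: Qd = 57 - 3·16 = 9 and Qs = 4·16 - 34 = 30.
Surplus = Qs - Qd = 21.
Government expenditure = surplus × support price = 21 × 16 = 336.

336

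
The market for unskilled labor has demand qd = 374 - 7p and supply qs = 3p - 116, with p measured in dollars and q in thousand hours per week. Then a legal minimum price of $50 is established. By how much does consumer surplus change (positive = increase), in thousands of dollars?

-27.5

Without the control the market clears where 374 - 7p = 3p - 116, i.e. p* = 49 and q* = 31.
The floor of 50 is above the equilibrium price 49, so it binds.
At p = 50: qd = 374 - 7·50 = 24 and qs = 3·50 - 116 = 34.
Consumer surplus without the control is ½ · (374/7 - 49) · 31 = 961/14.
With the floor, consumers buy 24 units at 50, so CS = ½ · (374/7 - 50) · 24 = 288/7.
Change in consumer surplus = 288/7 - 961/14 = -27.5.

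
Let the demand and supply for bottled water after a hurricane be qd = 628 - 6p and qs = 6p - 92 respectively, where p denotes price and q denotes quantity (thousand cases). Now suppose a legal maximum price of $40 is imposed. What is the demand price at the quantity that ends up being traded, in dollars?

80

In a free market, 628 - 6p = 6p - 92 gives the equilibrium p* = 60, q* = 268.
Since 40 < 60, the ceiling is binding.
At p = 40: qd = 628 - 6·40 = 388 and qs = 6·40 - 92 = 148.
Only 148 units reach the market. On the demand curve, the marginal buyer's willingness to pay at q = 148 is (628 - 148)/6 = 80.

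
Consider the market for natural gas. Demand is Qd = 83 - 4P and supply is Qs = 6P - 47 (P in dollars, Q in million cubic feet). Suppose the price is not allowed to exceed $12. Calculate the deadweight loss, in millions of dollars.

Equilibrium: 83 - 4P = 6P - 47, so 130 = 10P and P* = 13, Q* = 31.
Since 12 < 13, the ceiling is binding.
At P = 12: Qd = 83 - 4·12 = 35 and Qs = 6·12 - 47 = 25.
Quantity traded falls to 25. At Q = 25 the demand price is (83 - 25)/4 = 14.5 and the supply price is (47 + 25)/6 = 12.
Deadweight loss = ½ · (14.5 - 12) · (31 - 25) = ½ · 2.5 · 6 = 7.5.

7.5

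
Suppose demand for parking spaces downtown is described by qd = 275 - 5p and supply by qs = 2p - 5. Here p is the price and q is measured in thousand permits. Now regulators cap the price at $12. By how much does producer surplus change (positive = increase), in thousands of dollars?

Equilibrium: 275 - 5p = 2p - 5, so 280 = 7p and p* = 40, q* = 75.
Since 12 < 40, the ceiling is binding.
At p = 12: qd = 275 - 5·12 = 215 and qs = 2·12 - 5 = 19.
Producer surplus without the control is ½ · (40 - 2.5) · 75 = 1406.25.
With the ceiling, producers sell 19 units at 12, so PS = ½ · (12 - 2.5) · 19 = 90.25.
Change in producer surplus = 90.25 - 1406.25 = -1316.

-1316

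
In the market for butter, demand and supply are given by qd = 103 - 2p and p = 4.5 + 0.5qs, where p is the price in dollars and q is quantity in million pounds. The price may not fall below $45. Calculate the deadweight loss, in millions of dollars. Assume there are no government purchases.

578

Rearranging supply gives qs = 2p - 9. Without the control the market clears where 103 - 2p = 2p - 9, i.e. p* = 28 and q* = 47.
Because the floor (45) lies above the market-clearing price, it is binding.
At p = 45: qd = 103 - 2·45 = 13 and qs = 2·45 - 9 = 81.
Quantity traded falls to 13. At q = 13 the demand price is (103 - 13)/2 = 45 and the supply price is (9 + 13)/2 = 11.
Deadweight loss = ½ · (45 - 11) · (47 - 13) = ½ · 34 · 34 = 578.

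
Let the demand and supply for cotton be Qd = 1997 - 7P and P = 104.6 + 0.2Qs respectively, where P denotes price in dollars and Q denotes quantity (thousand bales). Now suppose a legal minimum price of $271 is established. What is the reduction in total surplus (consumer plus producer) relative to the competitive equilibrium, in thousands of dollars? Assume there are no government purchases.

Rearranging supply gives Qs = 5P - 523. In a free market, 1997 - 7P = 5P - 523 gives the equilibrium P* = 210, Q* = 527.
Because the floor (271) lies above the market-clearing price, it is binding.
At P = 271: Qd = 1997 - 7·271 = 100 and Qs = 5·271 - 523 = 832.
Quantity traded falls to 100. At Q = 100 the demand price is (1997 - 100)/7 = 271 and the supply price is (523 + 100)/5 = 124.6.
Deadweight loss = ½ · (271 - 124.6) · (527 - 100) = ½ · 146.4 · 427 = 31256.4.

31256.4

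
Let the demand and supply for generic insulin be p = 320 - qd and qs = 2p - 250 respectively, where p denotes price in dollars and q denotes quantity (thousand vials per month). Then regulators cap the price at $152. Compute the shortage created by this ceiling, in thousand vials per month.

114

Rearranging demand gives qd = 320 - p. In a free market, 320 - p = 2p - 250 gives the equilibrium p* = 190, q* = 130.
The ceiling of 152 is below the equilibrium price 190, so it binds.
At p = 152: qd = 320 - 152 = 168 and qs = 2·152 - 250 = 54.
Shortage = qd - qs = 168 - 54 = 114.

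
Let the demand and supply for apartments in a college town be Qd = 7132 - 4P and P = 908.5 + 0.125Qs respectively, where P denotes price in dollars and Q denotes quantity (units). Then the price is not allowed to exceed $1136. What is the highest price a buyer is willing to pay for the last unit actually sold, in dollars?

Rearranging supply gives Qs = 8P - 7268. Equilibrium: 7132 - 4P = 8P - 7268, so 14400 = 12P and P* = 1200, Q* = 2332.
The ceiling of 1136 is below the equilibrium price 1200, so it binds.
At P = 1136: Qd = 7132 - 4·1136 = 2588 and Qs = 8·1136 - 7268 = 1820.
Only 1820 units reach the market. On the demand curve, the marginal buyer's willingness to pay at Q = 1820 is (7132 - 1820)/4 = 1328.

1328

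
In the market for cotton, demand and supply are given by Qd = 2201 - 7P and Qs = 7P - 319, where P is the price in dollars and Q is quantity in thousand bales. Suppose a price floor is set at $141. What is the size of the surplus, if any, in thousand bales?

Equilibrium: 2201 - 7P = 7P - 319, so 2520 = 14P and P* = 180, Q* = 941.
Since 141 is below P* = 180, the floor does not bind and the free-market outcome prevails.
Since the control does not bind, there is no surplus.

0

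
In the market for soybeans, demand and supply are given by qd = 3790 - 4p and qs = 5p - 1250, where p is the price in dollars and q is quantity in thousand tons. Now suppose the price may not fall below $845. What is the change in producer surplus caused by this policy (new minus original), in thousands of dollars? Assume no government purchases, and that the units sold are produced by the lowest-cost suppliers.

-13110

In a free market, 3790 - 4p = 5p - 1250 gives the equilibrium p* = 560, q* = 1550.
The floor of 845 is above the equilibrium price 560, so it binds.
At p = 845: qd = 3790 - 4·845 = 410 and qs = 5·845 - 1250 = 2975.
Producer surplus without the control is ½ · (560 - 250) · 1550 = 240250.
With the floor, 410 units are sold at 845. The supply price at q = 410 is 332, so PS = ½ · [(845 - 250) + (845 - 332)] · 410 = 227140.
Change in producer surplus = 227140 - 240250 = -13110.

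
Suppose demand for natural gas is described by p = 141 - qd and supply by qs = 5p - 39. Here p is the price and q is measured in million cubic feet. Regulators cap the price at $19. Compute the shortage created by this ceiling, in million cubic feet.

66

Rearranging demand gives qd = 141 - p. Setting quantity demanded equal to quantity supplied, 141 - p = 5p - 39, gives p* = 30 and q* = 111.
Since 19 < 30, the ceiling is binding.
At p = 19: qd = 141 - 19 = 122 and qs = 5·19 - 39 = 56.
Shortage = qd - qs = 122 - 56 = 66.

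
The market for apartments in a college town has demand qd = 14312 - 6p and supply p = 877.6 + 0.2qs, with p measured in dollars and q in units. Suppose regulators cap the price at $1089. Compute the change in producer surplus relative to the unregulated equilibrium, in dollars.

Rearranging supply gives qs = 5p - 4388. Equilibrium: 14312 - 6p = 5p - 4388, so 18700 = 11p and p* = 1700, q* = 4112.
The ceiling of 1089 is below the equilibrium price 1700, so it binds.
At p = 1089: qd = 14312 - 6·1089 = 7778 and qs = 5·1089 - 4388 = 1057.
Producer surplus without the control is ½ · (1700 - 877.6) · 4112 = 1690854.4.
With the ceiling, producers sell 1057 units at 1089, so PS = ½ · (1089 - 877.6) · 1057 = 111724.9.
Change in producer surplus = 111724.9 - 1690854.4 = -1579129.5.

-1579129.5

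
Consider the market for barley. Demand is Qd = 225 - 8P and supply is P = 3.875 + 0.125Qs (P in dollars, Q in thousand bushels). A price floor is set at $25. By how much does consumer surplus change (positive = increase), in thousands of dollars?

Rearranging supply gives Qs = 8P - 31. In a free market, 225 - 8P = 8P - 31 gives the equilibrium P* = 16, Q* = 97.
Since 25 > 16, the floor is binding.
At P = 25: Qd = 225 - 8·25 = 25 and Qs = 8·25 - 31 = 169.
Consumer surplus without the control is ½ · (28.125 - 16) · 97 = 588.0625.
With the floor, consumers buy 25 units at 25, so CS = ½ · (28.125 - 25) · 25 = 39.0625.
Change in consumer surplus = 39.0625 - 588.0625 = -549.

-549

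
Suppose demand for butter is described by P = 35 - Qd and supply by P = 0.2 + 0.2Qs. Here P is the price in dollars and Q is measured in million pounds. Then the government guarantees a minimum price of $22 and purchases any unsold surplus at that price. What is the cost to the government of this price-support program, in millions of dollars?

2112

Rearranging demand gives Qd = 35 - P; rearranging supply gives Qs = 5P - 1. Equilibrium: 35 - P = 5P - 1, so 36 = 6P and P* = 6, Q* = 29.
Because the floor (22) lies above the market-clearing price, it is binding.
At P = 22: Qd = 35 - 22 = 13 and Qs = 5·22 - 1 = 109.
Surplus = Qs - Qd = 96.
Government expenditure = surplus × support price = 96 × 22 = 2112.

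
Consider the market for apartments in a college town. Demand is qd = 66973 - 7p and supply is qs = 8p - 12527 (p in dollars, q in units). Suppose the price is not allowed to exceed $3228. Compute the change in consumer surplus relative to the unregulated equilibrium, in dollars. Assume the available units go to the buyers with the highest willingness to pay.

Without the control the market clears where 66973 - 7p = 8p - 12527, i.e. p* = 5300 and q* = 29873.
Since 3228 < 5300, the ceiling is binding.
At p = 3228: qd = 66973 - 7·3228 = 44377 and qs = 8·3228 - 12527 = 13297.
Consumer surplus without the control is ½ · (66973/7 - 5300) · 29873 = 892396129/14.
With the ceiling, 13297 units are sold at 3228 (assume they go to the highest-value buyers). The demand price at q = 13297 is 7668, so CS = ½ · [(66973/7 - 3228) + (7668 - 3228)] · 13297 = 1003351729/14.
Change in consumer surplus = 1003351729/14 - 892396129/14 = 7925400.

7925400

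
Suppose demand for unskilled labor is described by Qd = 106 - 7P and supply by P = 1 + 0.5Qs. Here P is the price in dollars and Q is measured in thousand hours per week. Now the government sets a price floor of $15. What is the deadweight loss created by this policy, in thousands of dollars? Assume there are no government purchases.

141.75

Rearranging supply gives Qs = 2P - 2. Equilibrium: 106 - 7P = 2P - 2, so 108 = 9P and P* = 12, Q* = 22.
The floor of 15 is above the equilibrium price 12, so it binds.
At P = 15: Qd = 106 - 7·15 = 1 and Qs = 2·15 - 2 = 28.
Quantity traded falls to 1. At Q = 1 the demand price is (106 - 1)/7 = 15 and the supply price is (2 + 1)/2 = 1.5.
Deadweight loss = ½ · (15 - 1.5) · (22 - 1) = ½ · 13.5 · 21 = 141.75.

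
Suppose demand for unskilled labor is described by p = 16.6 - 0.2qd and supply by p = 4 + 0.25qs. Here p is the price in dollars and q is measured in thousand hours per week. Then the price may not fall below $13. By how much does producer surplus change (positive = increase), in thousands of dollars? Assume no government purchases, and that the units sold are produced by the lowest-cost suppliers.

Rearranging demand gives qd = 83 - 5p; rearranging supply gives qs = 4p - 16. Equilibrium: 83 - 5p = 4p - 16, so 99 = 9p and p* = 11, q* = 28.
Because the floor (13) lies above the market-clearing price, it is binding.
At p = 13: qd = 83 - 5·13 = 18 and qs = 4·13 - 16 = 36.
Producer surplus without the control is ½ · (11 - 4) · 28 = 98.
With the floor, 18 units are sold at 13. The supply price at q = 18 is 8.5, so PS = ½ · [(13 - 4) + (13 - 8.5)] · 18 = 121.5.
Change in producer surplus = 121.5 - 98 = 23.5.

23.5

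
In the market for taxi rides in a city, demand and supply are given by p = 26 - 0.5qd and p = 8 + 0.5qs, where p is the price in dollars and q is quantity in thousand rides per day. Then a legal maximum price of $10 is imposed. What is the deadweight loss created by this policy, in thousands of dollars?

98

Rearranging demand gives qd = 52 - 2p; rearranging supply gives qs = 2p - 16. Without the control the market clears where 52 - 2p = 2p - 16, i.e. p* = 17 and q* = 18.
Since 10 < 17, the ceiling is binding.
At p = 10: qd = 52 - 2·10 = 32 and qs = 2·10 - 16 = 4.
Quantity traded falls to 4. At q = 4 the demand price is (52 - 4)/2 = 24 and the supply price is (16 + 4)/2 = 10.
Deadweight loss = ½ · (24 - 10) · (18 - 4) = ½ · 14 · 14 = 98.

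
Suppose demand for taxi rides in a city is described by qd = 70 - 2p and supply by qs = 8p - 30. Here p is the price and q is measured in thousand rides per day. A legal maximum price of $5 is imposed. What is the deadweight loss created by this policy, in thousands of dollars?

500

Without the control the market clears where 70 - 2p = 8p - 30, i.e. p* = 10 and q* = 50.
The ceiling of 5 is below the equilibrium price 10, so it binds.
At p = 5: qd = 70 - 2·5 = 60 and qs = 8·5 - 30 = 10.
Quantity traded falls to 10. At q = 10 the demand price is (70 - 10)/2 = 30 and the supply price is (30 + 10)/8 = 5.
Deadweight loss = ½ · (30 - 5) · (50 - 10) = ½ · 25 · 40 = 500.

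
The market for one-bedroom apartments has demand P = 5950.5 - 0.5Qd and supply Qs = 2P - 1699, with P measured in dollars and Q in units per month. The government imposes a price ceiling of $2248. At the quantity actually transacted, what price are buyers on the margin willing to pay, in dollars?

4552

Rearranging demand gives Qd = 11901 - 2P. In a free market, 11901 - 2P = 2P - 1699 gives the equilibrium P* = 3400, Q* = 5101.
Since 2248 < 3400, the ceiling is binding.
At P = 2248: Qd = 11901 - 2·2248 = 7405 and Qs = 2·2248 - 1699 = 2797.
Only 2797 units reach the market. On the demand curve, the marginal buyer's willingness to pay at Q = 2797 is (11901 - 2797)/2 = 4552.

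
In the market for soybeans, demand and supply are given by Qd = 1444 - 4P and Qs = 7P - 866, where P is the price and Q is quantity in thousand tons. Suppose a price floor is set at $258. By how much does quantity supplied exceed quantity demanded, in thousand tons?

528

Without the control the market clears where 1444 - 4P = 7P - 866, i.e. P* = 210 and Q* = 604.
Since 258 > 210, the floor is binding.
At P = 258: Qd = 1444 - 4·258 = 412 and Qs = 7·258 - 866 = 940.
Surplus = Qs - Qd = 940 - 412 = 528.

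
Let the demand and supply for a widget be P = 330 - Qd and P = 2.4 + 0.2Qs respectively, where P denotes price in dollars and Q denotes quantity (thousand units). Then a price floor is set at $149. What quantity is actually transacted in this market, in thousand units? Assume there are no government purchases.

181

Rearranging demand gives Qd = 330 - P; rearranging supply gives Qs = 5P - 12. In a free market, 330 - P = 5P - 12 gives the equilibrium P* = 57, Q* = 273.
The floor of 149 is above the equilibrium price 57, so it binds.
At P = 149: Qd = 330 - 149 = 181 and Qs = 5·149 - 12 = 733.
The quantity actually transacted is the short side, demand: 181.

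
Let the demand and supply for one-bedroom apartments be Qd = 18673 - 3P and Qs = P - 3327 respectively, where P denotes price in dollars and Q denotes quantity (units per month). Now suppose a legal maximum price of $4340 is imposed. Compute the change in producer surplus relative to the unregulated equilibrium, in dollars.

Without the control the market clears where 18673 - 3P = P - 3327, i.e. P* = 5500 and Q* = 2173.
Because the ceiling (4340) lies below the market-clearing price, it is binding.
At P = 4340: Qd = 18673 - 3·4340 = 5653 and Qs = 4340 - 3327 = 1013.
Producer surplus without the control is ½ · (5500 - 3327) · 2173 = 2360964.5.
With the ceiling, producers sell 1013 units at 4340, so PS = ½ · (4340 - 3327) · 1013 = 513084.5.
Change in producer surplus = 513084.5 - 2360964.5 = -1847880.

-1847880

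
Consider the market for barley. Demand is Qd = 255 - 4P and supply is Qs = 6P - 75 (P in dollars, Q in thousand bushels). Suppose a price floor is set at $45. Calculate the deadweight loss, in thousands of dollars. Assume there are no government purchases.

Setting quantity demanded equal to quantity supplied, 255 - 4P = 6P - 75, gives P* = 33 and Q* = 123.
Since 45 > 33, the floor is binding.
At P = 45: Qd = 255 - 4·45 = 75 and Qs = 6·45 - 75 = 195.
Quantity traded falls to 75. At Q = 75 the demand price is (255 - 75)/4 = 45 and the supply price is (75 + 75)/6 = 25.
Deadweight loss = ½ · (45 - 25) · (123 - 75) = ½ · 20 · 48 = 480.

480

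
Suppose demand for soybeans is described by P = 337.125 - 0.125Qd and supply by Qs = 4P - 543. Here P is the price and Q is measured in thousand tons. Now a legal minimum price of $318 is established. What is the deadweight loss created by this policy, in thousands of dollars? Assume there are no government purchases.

27648

Rearranging demand gives Qd = 2697 - 8P. Without the control the market clears where 2697 - 8P = 4P - 543, i.e. P* = 270 and Q* = 537.
Since 318 > 270, the floor is binding.
At P = 318: Qd = 2697 - 8·318 = 153 and Qs = 4·318 - 543 = 729.
Quantity traded falls to 153. At Q = 153 the demand price is (2697 - 153)/8 = 318 and the supply price is (543 + 153)/4 = 174.
Deadweight loss = ½ · (318 - 174) · (537 - 153) = ½ · 144 · 384 = 27648.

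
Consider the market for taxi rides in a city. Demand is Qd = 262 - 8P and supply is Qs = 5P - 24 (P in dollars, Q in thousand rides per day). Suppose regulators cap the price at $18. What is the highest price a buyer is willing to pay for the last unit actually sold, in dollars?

24.5

Equilibrium: 262 - 8P = 5P - 24, so 286 = 13P and P* = 22, Q* = 86.
The ceiling of 18 is below the equilibrium price 22, so it binds.
At P = 18: Qd = 262 - 8·18 = 118 and Qs = 5·18 - 24 = 66.
Only 66 units reach the market. On the demand curve, the marginal buyer's willingness to pay at Q = 66 is (262 - 66)/8 = 24.5.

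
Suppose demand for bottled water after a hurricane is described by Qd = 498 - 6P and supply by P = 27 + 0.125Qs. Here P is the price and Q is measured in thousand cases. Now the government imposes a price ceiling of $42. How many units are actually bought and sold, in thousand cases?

Rearranging supply gives Qs = 8P - 216. Setting quantity demanded equal to quantity supplied, 498 - 6P = 8P - 216, gives P* = 51 and Q* = 192.
Since 42 < 51, the ceiling is binding.
At P = 42: Qd = 498 - 6·42 = 246 and Qs = 8·42 - 216 = 120.
The quantity actually transacted is the short side, supply: 120.

120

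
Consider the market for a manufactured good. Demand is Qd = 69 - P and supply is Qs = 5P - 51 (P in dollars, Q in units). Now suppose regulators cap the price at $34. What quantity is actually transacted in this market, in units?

Equilibrium: 69 - P = 5P - 51, so 120 = 6P and P* = 20, Q* = 49.
The ceiling of 34 is above the equilibrium price 20, so it is not binding; the market clears at P* = 20, Q* = 49.

49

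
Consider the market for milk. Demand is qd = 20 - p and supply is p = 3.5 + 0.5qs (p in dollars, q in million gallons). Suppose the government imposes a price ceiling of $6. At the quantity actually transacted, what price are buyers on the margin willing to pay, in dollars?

Rearranging supply gives qs = 2p - 7. Without the control the market clears where 20 - p = 2p - 7, i.e. p* = 9 and q* = 11.
Since 6 < 9, the ceiling is binding.
At p = 6: qd = 20 - 6 = 14 and qs = 2·6 - 7 = 5.
Only 5 units reach the market. On the demand curve, the marginal buyer's willingness to pay at q = 5 is (20 - 5) = 15.

15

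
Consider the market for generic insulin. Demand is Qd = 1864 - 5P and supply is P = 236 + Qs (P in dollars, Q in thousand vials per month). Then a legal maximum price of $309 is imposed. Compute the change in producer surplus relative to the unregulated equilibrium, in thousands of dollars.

-3833.5

Rearranging supply gives Qs = P - 236. In a free market, 1864 - 5P = P - 236 gives the equilibrium P* = 350, Q* = 114.
Since 309 < 350, the ceiling is binding.
At P = 309: Qd = 1864 - 5·309 = 319 and Qs = 309 - 236 = 73.
Producer surplus without the control is ½ · (350 - 236) · 114 = 6498.
With the ceiling, producers sell 73 units at 309, so PS = ½ · (309 - 236) · 73 = 2664.5.
Change in producer surplus = 2664.5 - 6498 = -3833.5.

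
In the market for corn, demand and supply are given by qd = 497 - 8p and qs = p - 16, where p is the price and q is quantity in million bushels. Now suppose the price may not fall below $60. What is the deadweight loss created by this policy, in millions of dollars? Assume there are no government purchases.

324

Setting quantity demanded equal to quantity supplied, 497 - 8p = p - 16, gives p* = 57 and q* = 41.
Because the floor (60) lies above the market-clearing price, it is binding.
At p = 60: qd = 497 - 8·60 = 17 and qs = 60 - 16 = 44.
Quantity traded falls to 17. At q = 17 the demand price is (497 - 17)/8 = 60 and the supply price is 16 + 17 = 33.
Deadweight loss = ½ · (60 - 33) · (41 - 17) = ½ · 27 · 24 = 324.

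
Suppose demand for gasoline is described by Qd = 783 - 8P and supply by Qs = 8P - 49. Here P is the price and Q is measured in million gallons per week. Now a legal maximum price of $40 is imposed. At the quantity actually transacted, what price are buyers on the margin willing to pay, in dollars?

64

Setting quantity demanded equal to quantity supplied, 783 - 8P = 8P - 49, gives P* = 52 and Q* = 367.
Because the ceiling (40) lies below the market-clearing price, it is binding.
At P = 40: Qd = 783 - 8·40 = 463 and Qs = 8·40 - 49 = 271.
Only 271 units reach the market. On the demand curve, the marginal buyer's willingness to pay at Q = 271 is (783 - 271)/8 = 64.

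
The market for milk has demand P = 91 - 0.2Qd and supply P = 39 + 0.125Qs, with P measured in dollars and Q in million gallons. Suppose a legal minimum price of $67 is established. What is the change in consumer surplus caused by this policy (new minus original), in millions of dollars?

-1120

Rearranging demand gives Qd = 455 - 5P; rearranging supply gives Qs = 8P - 312. Setting quantity demanded equal to quantity supplied, 455 - 5P = 8P - 312, gives P* = 59 and Q* = 160.
Since 67 > 59, the floor is binding.
At P = 67: Qd = 455 - 5·67 = 120 and Qs = 8·67 - 312 = 224.
Consumer surplus without the control is ½ · (91 - 59) · 160 = 2560.
With the floor, consumers buy 120 units at 67, so CS = ½ · (91 - 67) · 120 = 1440.
Change in consumer surplus = 1440 - 2560 = -1120.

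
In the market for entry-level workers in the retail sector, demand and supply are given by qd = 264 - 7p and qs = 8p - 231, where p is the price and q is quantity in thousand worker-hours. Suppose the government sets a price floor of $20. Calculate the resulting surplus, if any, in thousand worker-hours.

In a free market, 264 - 7p = 8p - 231 gives the equilibrium p* = 33, q* = 33.
Since 20 is below p* = 33, the floor does not bind and the free-market outcome prevails.
Since the control does not bind, there is no surplus.

0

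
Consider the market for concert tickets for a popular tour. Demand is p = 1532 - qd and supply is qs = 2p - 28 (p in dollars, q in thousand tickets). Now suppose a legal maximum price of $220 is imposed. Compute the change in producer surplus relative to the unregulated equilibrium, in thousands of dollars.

-213600

Rearranging demand gives qd = 1532 - p. In a free market, 1532 - p = 2p - 28 gives the equilibrium p* = 520, q* = 1012.
The ceiling of 220 is below the equilibrium price 520, so it binds.
At p = 220: qd = 1532 - 220 = 1312 and qs = 2·220 - 28 = 412.
Producer surplus without the control is ½ · (520 - 14) · 1012 = 256036.
With the ceiling, producers sell 412 units at 220, so PS = ½ · (220 - 14) · 412 = 42436.
Change in producer surplus = 42436 - 256036 = -213600.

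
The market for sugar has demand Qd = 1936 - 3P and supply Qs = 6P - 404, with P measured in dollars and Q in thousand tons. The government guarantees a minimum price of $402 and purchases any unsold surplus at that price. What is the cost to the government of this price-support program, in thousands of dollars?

Equilibrium: 1936 - 3P = 6P - 404, so 2340 = 9P and P* = 260, Q* = 1156.
Since 402 > 260, the floor is binding.
At P = 402: Qd = 1936 - 3·402 = 730 and Qs = 6·402 - 404 = 2008.
Surplus = Qs - Qd = 1278.
Government expenditure = surplus × support price = 1278 × 402 = 513756.

513756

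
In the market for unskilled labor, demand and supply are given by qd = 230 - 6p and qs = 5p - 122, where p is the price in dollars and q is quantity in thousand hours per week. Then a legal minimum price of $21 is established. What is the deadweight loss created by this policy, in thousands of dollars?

0

Equilibrium: 230 - 6p = 5p - 122, so 352 = 11p and p* = 32, q* = 38.
Since 21 is below p* = 32, the floor does not bind and the free-market outcome prevails.
Since the control does not bind, no trades are prevented and deadweight loss is zero.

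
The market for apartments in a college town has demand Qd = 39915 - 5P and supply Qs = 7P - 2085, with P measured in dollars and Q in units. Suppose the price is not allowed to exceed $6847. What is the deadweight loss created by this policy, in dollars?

Setting quantity demanded equal to quantity supplied, 39915 - 5P = 7P - 2085, gives P* = 3500 and Q* = 22415.
Since 6847 is above P* = 3500, the ceiling does not bind and the free-market outcome prevails.
Since the control does not bind, no trades are prevented and deadweight loss is zero.

0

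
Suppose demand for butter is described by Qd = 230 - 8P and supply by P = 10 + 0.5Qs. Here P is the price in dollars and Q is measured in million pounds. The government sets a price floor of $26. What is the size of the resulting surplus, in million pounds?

Rearranging supply gives Qs = 2P - 20. Setting quantity demanded equal to quantity supplied, 230 - 8P = 2P - 20, gives P* = 25 and Q* = 30.
The floor of 26 is above the equilibrium price 25, so it binds.
At P = 26: Qd = 230 - 8·26 = 22 and Qs = 2·26 - 20 = 32.
Surplus = Qs - Qd = 32 - 22 = 10.

10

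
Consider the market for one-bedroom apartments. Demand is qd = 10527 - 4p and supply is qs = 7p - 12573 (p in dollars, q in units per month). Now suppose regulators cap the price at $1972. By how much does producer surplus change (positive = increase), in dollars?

-214912

Equilibrium: 10527 - 4p = 7p - 12573, so 23100 = 11p and p* = 2100, q* = 2127.
Because the ceiling (1972) lies below the market-clearing price, it is binding.
At p = 1972: qd = 10527 - 4·1972 = 2639 and qs = 7·1972 - 12573 = 1231.
Producer surplus without the control is ½ · (2100 - 12573/7) · 2127 = 4524129/14.
With the ceiling, producers sell 1231 units at 1972, so PS = ½ · (1972 - 12573/7) · 1231 = 1515361/14.
Change in producer surplus = 1515361/14 - 4524129/14 = -214912.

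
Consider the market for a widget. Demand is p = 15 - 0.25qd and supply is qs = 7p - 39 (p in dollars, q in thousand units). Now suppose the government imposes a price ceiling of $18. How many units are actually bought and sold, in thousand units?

Rearranging demand gives qd = 60 - 4p. Without the control the market clears where 60 - 4p = 7p - 39, i.e. p* = 9 and q* = 24.
Since 18 is above p* = 9, the ceiling does not bind and the free-market outcome prevails.

24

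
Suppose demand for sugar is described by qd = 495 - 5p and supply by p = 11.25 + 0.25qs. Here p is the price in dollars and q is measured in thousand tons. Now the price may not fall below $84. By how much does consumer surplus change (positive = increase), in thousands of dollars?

-3240

Rearranging supply gives qs = 4p - 45. Without the control the market clears where 495 - 5p = 4p - 45, i.e. p* = 60 and q* = 195.
The floor of 84 is above the equilibrium price 60, so it binds.
At p = 84: qd = 495 - 5·84 = 75 and qs = 4·84 - 45 = 291.
Consumer surplus without the control is ½ · (99 - 60) · 195 = 3802.5.
With the floor, consumers buy 75 units at 84, so CS = ½ · (99 - 84) · 75 = 562.5.
Change in consumer surplus = 562.5 - 3802.5 = -3240.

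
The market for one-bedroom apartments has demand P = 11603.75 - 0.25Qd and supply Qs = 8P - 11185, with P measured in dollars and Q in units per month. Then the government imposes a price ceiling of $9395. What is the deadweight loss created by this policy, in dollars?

0

Rearranging demand gives Qd = 46415 - 4P. In a free market, 46415 - 4P = 8P - 11185 gives the equilibrium P* = 4800, Q* = 27215.
Since 9395 is above P* = 4800, the ceiling does not bind and the free-market outcome prevails.
Since the control does not bind, no trades are prevented and deadweight loss is zero.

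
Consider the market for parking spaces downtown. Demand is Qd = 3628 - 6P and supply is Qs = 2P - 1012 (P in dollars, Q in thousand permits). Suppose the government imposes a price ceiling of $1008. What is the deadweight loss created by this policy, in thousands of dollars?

Without the control the market clears where 3628 - 6P = 2P - 1012, i.e. P* = 580 and Q* = 148.
The ceiling of 1008 is above the equilibrium price 580, so it is not binding; the market clears at P* = 580, Q* = 148.
Since the control does not bind, no trades are prevented and deadweight loss is zero.

0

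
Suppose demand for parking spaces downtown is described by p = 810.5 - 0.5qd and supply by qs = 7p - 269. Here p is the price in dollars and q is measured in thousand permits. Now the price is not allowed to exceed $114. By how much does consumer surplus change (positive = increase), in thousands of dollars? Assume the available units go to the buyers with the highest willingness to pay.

-62112

Rearranging demand gives qd = 1621 - 2p. Without the control the market clears where 1621 - 2p = 7p - 269, i.e. p* = 210 and q* = 1201.
Since 114 < 210, the ceiling is binding.
At p = 114: qd = 1621 - 2·114 = 1393 and qs = 7·114 - 269 = 529.
Consumer surplus without the control is ½ · (810.5 - 210) · 1201 = 360600.25.
With the ceiling, 529 units are sold at 114 (assume they go to the highest-value buyers). The demand price at q = 529 is 546, so CS = ½ · [(810.5 - 114) + (546 - 114)] · 529 = 298488.25.
Change in consumer surplus = 298488.25 - 360600.25 = -62112.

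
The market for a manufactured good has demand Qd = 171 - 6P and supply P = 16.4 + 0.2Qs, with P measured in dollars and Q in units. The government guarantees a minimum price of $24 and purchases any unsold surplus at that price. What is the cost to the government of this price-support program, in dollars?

Rearranging supply gives Qs = 5P - 82. Without the control the market clears where 171 - 6P = 5P - 82, i.e. P* = 23 and Q* = 33.
The floor of 24 is above the equilibrium price 23, so it binds.
At P = 24: Qd = 171 - 6·24 = 27 and Qs = 5·24 - 82 = 38.
Surplus = Qs - Qd = 11.
Government expenditure = surplus × support price = 11 × 24 = 264.

264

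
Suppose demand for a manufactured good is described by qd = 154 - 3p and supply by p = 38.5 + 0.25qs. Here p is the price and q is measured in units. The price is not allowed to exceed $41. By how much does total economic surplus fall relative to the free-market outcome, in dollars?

42

Rearranging supply gives qs = 4p - 154. Equilibrium: 154 - 3p = 4p - 154, so 308 = 7p and p* = 44, q* = 22.
Because the ceiling (41) lies below the market-clearing price, it is binding.
At p = 41: qd = 154 - 3·41 = 31 and qs = 4·41 - 154 = 10.
Quantity traded falls to 10. At q = 10 the demand price is (154 - 10)/3 = 48 and the supply price is (154 + 10)/4 = 41.
Deadweight loss = ½ · (48 - 41) · (22 - 10) = ½ · 7 · 12 = 42.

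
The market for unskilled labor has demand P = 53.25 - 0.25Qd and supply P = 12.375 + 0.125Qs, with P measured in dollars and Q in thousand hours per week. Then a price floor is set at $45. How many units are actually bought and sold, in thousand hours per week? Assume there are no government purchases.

33

Rearranging demand gives Qd = 213 - 4P; rearranging supply gives Qs = 8P - 99. Without the control the market clears where 213 - 4P = 8P - 99, i.e. P* = 26 and Q* = 109.
The floor of 45 is above the equilibrium price 26, so it binds.
At P = 45: Qd = 213 - 4·45 = 33 and Qs = 8·45 - 99 = 261.
The quantity actually transacted is the short side, demand: 33.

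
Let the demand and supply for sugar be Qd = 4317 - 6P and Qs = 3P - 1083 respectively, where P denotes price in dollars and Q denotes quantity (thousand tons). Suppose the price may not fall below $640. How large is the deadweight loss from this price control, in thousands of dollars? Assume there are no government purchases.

14400

Without the control the market clears where 4317 - 6P = 3P - 1083, i.e. P* = 600 and Q* = 717.
Because the floor (640) lies above the market-clearing price, it is binding.
At P = 640: Qd = 4317 - 6·640 = 477 and Qs = 3·640 - 1083 = 837.
Quantity traded falls to 477. At Q = 477 the demand price is (4317 - 477)/6 = 640 and the supply price is (1083 + 477)/3 = 520.
Deadweight loss = ½ · (640 - 520) · (717 - 477) = ½ · 120 · 240 = 14400.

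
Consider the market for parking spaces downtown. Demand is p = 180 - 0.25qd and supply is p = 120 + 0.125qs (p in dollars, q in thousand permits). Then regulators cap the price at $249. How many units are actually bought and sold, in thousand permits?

160

Rearranging demand gives qd = 720 - 4p; rearranging supply gives qs = 8p - 960. Equilibrium: 720 - 4p = 8p - 960, so 1680 = 12p and p* = 140, q* = 160.
The ceiling of 249 is above the equilibrium price 140, so it is not binding; the market clears at p* = 140, q* = 160.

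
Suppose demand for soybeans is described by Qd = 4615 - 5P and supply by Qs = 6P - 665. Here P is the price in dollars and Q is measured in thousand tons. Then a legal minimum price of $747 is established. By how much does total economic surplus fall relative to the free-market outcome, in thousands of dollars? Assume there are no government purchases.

326741.25

Setting quantity demanded equal to quantity supplied, 4615 - 5P = 6P - 665, gives P* = 480 and Q* = 2215.
Since 747 > 480, the floor is binding.
At P = 747: Qd = 4615 - 5·747 = 880 and Qs = 6·747 - 665 = 3817.
Quantity traded falls to 880. At Q = 880 the demand price is (4615 - 880)/5 = 747 and the supply price is (665 + 880)/6 = 257.5.
Deadweight loss = ½ · (747 - 257.5) · (2215 - 880) = ½ · 489.5 · 1335 = 326741.25.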